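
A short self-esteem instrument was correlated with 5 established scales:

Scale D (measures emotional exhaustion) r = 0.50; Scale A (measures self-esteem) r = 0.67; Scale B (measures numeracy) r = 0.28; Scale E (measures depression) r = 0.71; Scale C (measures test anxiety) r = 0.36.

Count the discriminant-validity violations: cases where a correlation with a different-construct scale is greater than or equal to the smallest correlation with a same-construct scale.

1

Convergent (same construct = self-esteem): Scale A.
Smallest convergent = 0.67. Discriminant values: 0.50, 0.28, 0.71, 0.36; count ≥ 0.67 → 1.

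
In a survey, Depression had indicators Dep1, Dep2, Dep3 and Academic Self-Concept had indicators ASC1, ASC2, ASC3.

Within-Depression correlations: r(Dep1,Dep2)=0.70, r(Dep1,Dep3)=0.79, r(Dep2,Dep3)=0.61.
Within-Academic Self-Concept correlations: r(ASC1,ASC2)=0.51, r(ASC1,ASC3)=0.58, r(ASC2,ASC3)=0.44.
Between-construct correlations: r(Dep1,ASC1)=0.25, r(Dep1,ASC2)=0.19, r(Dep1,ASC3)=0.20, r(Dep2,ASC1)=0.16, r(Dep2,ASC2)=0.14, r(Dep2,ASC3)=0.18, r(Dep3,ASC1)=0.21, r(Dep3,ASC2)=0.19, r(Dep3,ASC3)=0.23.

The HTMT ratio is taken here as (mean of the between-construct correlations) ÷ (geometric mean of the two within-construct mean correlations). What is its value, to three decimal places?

Mean heterotrait r = 1.75/9 = 0.1944.
Mean within-Dep = 2.10/3 = 0.7000; mean within-ASC = 1.53/3 = 0.5100.
Geometric mean = √(0.7000 × 0.5100) = 0.5975.
HTMT = 0.1944 / 0.5975 = 0.325.

0.325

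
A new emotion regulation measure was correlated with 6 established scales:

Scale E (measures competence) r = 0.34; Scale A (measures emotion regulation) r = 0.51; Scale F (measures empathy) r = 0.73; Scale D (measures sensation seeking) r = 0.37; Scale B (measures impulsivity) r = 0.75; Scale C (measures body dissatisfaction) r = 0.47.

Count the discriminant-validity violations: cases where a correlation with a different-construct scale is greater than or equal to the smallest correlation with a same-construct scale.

Convergent (same construct = emotion regulation): Scale A.
Smallest convergent = 0.51. Discriminant values: 0.34, 0.73, 0.37, 0.75, 0.47; count ≥ 0.51 → 2.

2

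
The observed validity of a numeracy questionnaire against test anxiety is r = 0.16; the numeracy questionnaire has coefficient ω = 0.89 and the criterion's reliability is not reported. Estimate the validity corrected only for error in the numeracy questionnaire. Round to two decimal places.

0.17

Single correction: r_c = r_obs / √r_xx = 0.16 / √0.89 = 0.16 / 0.9434 ≈ 0.17.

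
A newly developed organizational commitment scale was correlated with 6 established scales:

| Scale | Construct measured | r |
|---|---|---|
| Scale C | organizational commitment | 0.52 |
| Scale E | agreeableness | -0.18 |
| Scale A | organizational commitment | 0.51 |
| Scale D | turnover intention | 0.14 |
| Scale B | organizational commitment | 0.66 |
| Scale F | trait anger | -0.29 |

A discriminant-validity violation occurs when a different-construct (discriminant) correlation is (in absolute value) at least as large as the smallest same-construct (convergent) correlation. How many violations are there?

Convergent (same construct = organizational commitment): Scale C, Scale A, Scale B.
Smallest convergent = 0.51. Discriminant |r|: 0.18, 0.14, 0.29; count ≥ 0.51 → 0.

0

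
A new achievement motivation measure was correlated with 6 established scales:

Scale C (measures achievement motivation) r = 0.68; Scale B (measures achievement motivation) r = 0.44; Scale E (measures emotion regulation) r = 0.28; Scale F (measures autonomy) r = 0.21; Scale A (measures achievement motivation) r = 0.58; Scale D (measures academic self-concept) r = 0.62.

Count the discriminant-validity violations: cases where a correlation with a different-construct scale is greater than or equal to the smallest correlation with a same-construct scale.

Convergent (same construct = achievement motivation): Scale C, Scale B, Scale A.
Smallest convergent = 0.44. Discriminant values: 0.28, 0.21, 0.62; count ≥ 0.44 → 1.

1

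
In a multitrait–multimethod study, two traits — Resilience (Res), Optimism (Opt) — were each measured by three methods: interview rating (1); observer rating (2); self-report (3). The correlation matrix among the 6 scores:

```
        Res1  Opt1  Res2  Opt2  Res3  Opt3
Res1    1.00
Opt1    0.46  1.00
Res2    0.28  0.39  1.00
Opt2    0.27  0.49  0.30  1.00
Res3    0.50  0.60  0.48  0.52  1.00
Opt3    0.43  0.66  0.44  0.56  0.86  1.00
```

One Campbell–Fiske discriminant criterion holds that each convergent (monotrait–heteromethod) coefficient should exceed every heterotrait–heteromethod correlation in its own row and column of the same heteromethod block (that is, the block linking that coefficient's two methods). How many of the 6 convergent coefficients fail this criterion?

3

Convergent coefficients and their comparison sets:
Res (methods 1·2): 0.28 vs {0.27, 0.39} → fail.
Res (methods 1·3): 0.50 vs {0.43, 0.60} → fail.
Res (methods 2·3): 0.48 vs {0.44, 0.52} → fail.
Opt (methods 1·2): 0.49 vs {0.39, 0.27} → pass.
Opt (methods 1·3): 0.66 vs {0.60, 0.43} → pass.
Opt (methods 2·3): 0.56 vs {0.52, 0.44} → pass.
3 of 6 fail.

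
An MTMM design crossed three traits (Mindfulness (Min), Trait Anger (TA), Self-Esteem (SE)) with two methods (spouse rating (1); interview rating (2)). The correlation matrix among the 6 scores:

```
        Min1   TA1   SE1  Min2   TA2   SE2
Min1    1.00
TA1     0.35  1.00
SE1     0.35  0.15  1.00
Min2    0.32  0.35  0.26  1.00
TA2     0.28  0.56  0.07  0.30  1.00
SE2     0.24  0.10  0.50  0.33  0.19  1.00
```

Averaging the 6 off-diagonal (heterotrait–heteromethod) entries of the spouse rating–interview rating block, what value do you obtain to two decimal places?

HTHM values (method 1 × method 2): 0.28, 0.24, 0.35, 0.10, 0.26, 0.07; mean = 1.30/6 = 0.22.

0.22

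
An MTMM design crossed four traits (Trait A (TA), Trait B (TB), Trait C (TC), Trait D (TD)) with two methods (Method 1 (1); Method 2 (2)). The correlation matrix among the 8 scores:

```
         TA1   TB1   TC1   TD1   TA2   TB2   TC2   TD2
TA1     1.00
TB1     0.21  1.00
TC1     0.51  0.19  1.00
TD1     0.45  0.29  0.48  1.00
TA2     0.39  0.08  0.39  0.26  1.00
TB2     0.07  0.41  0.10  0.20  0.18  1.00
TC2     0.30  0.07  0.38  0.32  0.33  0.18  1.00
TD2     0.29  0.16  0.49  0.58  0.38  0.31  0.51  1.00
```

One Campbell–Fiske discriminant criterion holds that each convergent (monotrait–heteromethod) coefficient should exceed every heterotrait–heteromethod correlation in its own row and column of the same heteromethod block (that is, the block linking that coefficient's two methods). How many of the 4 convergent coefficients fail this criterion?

2

Convergent coefficients and their comparison sets:
TA (methods 1·2): 0.39 vs {0.07, 0.08, 0.30, 0.39, 0.29, 0.26} → fail.
TB (methods 1·2): 0.41 vs {0.08, 0.07, 0.07, 0.10, 0.16, 0.20} → pass.
TC (methods 1·2): 0.38 vs {0.39, 0.30, 0.10, 0.07, 0.49, 0.32} → fail.
TD (methods 1·2): 0.58 vs {0.26, 0.29, 0.20, 0.16, 0.32, 0.49} → pass.
2 of 4 fail.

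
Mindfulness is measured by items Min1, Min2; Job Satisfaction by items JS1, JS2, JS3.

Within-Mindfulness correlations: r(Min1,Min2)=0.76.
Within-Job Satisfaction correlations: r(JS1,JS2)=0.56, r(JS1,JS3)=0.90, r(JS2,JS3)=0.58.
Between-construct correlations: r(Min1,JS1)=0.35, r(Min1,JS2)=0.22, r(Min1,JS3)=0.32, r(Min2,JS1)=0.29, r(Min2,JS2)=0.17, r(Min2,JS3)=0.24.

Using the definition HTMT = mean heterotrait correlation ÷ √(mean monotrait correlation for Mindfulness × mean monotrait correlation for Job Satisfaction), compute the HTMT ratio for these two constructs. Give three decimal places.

0.369

Mean between = 1.59/6 = 0.2650.
Mean within-Min = 0.76/1 = 0.7600; mean within-JS = 2.04/3 = 0.6800.
Geometric mean = √(0.7600 × 0.6800) = 0.7189.
HTMT = 0.2650 / 0.7189 = 0.369.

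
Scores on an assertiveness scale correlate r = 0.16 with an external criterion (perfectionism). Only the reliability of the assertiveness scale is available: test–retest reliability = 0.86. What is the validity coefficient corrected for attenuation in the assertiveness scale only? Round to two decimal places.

Single correction: r_c = r_obs / √r_xx = 0.16 / √0.86 = 0.16 / 0.9274 ≈ 0.17.

0.17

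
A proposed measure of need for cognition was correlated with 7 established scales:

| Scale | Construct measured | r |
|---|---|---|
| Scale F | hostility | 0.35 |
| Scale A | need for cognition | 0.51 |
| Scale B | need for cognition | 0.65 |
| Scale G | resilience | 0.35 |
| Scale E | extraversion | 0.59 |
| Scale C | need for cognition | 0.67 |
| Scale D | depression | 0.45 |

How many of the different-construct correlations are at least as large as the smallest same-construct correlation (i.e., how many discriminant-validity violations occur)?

1

Convergent (same construct = need for cognition): Scale A, Scale B, Scale C.
Smallest convergent = 0.51. Discriminant values: 0.35, 0.35, 0.59, 0.45; count ≥ 0.51 → 1.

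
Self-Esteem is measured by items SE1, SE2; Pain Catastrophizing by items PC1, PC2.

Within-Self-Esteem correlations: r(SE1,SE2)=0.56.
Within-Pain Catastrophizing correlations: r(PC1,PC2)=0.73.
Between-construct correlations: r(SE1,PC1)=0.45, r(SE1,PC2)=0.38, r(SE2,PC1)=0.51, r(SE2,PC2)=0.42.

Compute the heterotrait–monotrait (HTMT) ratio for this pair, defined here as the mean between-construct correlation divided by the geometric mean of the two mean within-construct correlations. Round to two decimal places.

0.69

Between-construct mean = 1.76/4 = 0.4400.
Mean within-SE = 0.56/1 = 0.5600; mean within-PC = 0.73/1 = 0.7300.
Geometric mean = √(0.5600 × 0.7300) = 0.6394.
HTMT = 0.4400 / 0.6394 = 0.69.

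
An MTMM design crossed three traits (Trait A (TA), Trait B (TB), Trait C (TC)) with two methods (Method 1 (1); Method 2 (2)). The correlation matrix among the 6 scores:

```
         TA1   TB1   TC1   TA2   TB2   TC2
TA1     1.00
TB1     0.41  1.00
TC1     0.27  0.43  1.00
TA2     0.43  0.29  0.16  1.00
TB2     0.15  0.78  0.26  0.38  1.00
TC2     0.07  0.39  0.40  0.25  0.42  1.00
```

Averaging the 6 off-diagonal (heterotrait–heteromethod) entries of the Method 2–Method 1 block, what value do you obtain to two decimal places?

0.22

HTHM values (method 2 × method 1): 0.29, 0.16, 0.15, 0.26, 0.07, 0.39; mean = 1.32/6 = 0.22.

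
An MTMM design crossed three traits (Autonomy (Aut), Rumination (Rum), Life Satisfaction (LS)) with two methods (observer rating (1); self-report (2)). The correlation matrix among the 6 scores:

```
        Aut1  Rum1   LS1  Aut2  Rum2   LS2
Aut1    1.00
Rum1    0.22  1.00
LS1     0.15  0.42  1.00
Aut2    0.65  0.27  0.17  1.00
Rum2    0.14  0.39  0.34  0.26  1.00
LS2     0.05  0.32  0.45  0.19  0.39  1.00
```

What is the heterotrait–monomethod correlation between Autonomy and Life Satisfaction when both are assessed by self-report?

0.19

Different traits, same method: r(Aut2, LS2) = 0.19.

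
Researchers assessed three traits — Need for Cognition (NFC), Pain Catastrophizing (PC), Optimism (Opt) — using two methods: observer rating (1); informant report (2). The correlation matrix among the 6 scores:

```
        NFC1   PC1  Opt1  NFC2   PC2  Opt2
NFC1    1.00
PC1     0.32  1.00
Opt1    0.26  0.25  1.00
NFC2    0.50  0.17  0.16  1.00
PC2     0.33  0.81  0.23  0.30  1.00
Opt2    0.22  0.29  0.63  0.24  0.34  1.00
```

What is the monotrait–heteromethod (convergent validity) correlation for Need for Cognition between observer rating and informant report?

Same trait (NFC), different methods: r(NFC1, NFC2) = 0.50.

0.50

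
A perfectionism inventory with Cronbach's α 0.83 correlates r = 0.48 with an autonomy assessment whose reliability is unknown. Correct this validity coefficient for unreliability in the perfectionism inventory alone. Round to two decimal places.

Single correction: r_c = r_obs / √r_xx = 0.48 / √0.83 = 0.48 / 0.9110 ≈ 0.53.

0.53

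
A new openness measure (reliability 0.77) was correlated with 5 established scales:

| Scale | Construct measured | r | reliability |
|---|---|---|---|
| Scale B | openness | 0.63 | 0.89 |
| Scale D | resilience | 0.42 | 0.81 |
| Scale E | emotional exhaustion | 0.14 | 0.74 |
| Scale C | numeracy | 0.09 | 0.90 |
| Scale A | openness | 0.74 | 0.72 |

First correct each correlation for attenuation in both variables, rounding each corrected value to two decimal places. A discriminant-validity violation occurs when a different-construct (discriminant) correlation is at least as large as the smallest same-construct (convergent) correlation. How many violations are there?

0

Disattenuated r (r / √(r_scale · r_new)):
  Scale B (conv): 0.63 / √(0.89·0.77) = 0.76
  Scale D (disc): 0.42 / √(0.81·0.77) = 0.53
  Scale E (disc): 0.14 / √(0.74·0.77) = 0.19
  Scale C (disc): 0.09 / √(0.90·0.77) = 0.11
  Scale A (conv): 0.74 / √(0.72·0.77) = 0.99
Smallest convergent = 0.76. Discriminant values: 0.53, 0.19, 0.11; count ≥ 0.76 → 0.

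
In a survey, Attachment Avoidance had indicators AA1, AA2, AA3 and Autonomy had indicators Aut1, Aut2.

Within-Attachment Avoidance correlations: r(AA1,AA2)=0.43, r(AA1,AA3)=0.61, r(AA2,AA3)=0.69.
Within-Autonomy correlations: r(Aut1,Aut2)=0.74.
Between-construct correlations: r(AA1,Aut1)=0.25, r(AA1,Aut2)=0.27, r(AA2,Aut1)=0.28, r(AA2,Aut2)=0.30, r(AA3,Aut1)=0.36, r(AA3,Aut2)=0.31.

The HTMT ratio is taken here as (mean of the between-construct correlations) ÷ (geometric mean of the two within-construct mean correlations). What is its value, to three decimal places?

Mean heterotrait r = 1.77/6 = 0.2950.
Mean within-AA = 1.73/3 = 0.5767; mean within-Aut = 0.74/1 = 0.7400.
Geometric mean = √(0.5767 × 0.7400) = 0.6533.
HTMT = 0.2950 / 0.6533 = 0.452.

0.452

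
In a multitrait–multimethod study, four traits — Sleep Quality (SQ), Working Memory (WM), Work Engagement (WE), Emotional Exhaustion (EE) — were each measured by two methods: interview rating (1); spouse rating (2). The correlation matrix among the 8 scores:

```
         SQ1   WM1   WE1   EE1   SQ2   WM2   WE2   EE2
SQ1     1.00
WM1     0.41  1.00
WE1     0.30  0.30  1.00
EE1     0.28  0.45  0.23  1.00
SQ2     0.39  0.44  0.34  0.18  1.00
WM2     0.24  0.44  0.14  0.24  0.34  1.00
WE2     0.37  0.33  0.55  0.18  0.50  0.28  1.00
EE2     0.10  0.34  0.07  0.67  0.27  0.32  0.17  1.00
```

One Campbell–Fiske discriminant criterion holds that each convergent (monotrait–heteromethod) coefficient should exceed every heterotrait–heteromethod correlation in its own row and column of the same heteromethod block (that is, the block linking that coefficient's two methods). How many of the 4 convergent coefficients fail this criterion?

Convergent coefficients and their comparison sets:
SQ (methods 1·2): 0.39 vs {0.24, 0.44, 0.37, 0.34, 0.10, 0.18} → fail.
WM (methods 1·2): 0.44 vs {0.44, 0.24, 0.33, 0.14, 0.34, 0.24} → fail.
WE (methods 1·2): 0.55 vs {0.34, 0.37, 0.14, 0.33, 0.07, 0.18} → pass.
EE (methods 1·2): 0.67 vs {0.18, 0.10, 0.24, 0.34, 0.18, 0.07} → pass.
2 of 4 fail.

2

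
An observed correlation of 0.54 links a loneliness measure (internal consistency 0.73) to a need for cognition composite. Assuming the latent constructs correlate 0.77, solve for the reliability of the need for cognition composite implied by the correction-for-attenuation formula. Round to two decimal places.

0.67

r_true = r_obs / √(r_xx · r_yy) ⇒ 0.77 = 0.54 / √(0.73 · r_yy).
√(0.73 · r_yy) = 0.54 / 0.77 = 0.7013; 0.73 · r_yy = 0.4918; r_yy = 0.4918 / 0.73 ≈ 0.67.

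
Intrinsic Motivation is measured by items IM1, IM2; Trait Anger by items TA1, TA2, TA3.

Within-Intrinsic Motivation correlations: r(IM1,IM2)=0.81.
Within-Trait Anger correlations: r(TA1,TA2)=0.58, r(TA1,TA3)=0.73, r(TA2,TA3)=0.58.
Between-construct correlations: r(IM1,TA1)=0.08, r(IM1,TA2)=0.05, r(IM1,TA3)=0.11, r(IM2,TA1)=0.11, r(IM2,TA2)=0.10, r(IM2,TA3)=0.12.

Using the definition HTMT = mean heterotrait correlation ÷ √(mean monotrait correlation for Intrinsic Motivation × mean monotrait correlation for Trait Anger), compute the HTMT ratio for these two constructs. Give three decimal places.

0.133

Between-construct mean = 0.57/6 = 0.0950.
Mean within-IM = 0.81/1 = 0.8100; mean within-TA = 1.89/3 = 0.6300.
Geometric mean = √(0.8100 × 0.6300) = 0.7144.
HTMT = 0.0950 / 0.7144 = 0.133.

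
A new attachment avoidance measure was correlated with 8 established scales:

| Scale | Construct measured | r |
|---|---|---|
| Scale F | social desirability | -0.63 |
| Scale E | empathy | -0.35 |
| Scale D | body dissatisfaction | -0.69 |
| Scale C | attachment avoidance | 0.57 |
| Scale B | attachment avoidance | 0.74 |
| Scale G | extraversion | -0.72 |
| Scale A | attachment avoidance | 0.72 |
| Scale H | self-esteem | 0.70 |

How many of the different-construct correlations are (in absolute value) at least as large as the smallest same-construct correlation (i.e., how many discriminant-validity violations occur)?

4

Convergent (same construct = attachment avoidance): Scale C, Scale B, Scale A.
Smallest convergent = 0.57. Discriminant |r|: 0.63, 0.35, 0.69, 0.72, 0.70; count ≥ 0.57 → 4.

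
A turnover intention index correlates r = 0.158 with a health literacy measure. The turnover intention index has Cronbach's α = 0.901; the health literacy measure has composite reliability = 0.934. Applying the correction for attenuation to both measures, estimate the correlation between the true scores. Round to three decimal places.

0.172

r_true = r_obs / √(r_xx · r_yy) = 0.158 / √(0.901 × 0.934) = 0.158 / √0.841534 = 0.158 / 0.9174 ≈ 0.172.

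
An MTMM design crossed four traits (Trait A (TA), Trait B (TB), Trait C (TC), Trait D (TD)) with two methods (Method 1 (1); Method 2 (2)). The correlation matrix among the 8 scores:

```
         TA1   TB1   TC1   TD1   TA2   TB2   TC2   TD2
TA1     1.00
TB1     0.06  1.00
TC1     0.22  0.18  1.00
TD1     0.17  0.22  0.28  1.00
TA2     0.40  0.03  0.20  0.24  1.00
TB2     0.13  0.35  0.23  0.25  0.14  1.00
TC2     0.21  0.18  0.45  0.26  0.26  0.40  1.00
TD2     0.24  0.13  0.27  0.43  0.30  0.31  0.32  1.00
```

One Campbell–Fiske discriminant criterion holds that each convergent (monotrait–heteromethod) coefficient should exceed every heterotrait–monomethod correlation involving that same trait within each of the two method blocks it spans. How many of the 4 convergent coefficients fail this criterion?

Convergent coefficients and their comparison sets:
TA (methods 1·2): 0.40 vs {0.06, 0.14, 0.22, 0.26, 0.17, 0.30} → pass.
TB (methods 1·2): 0.35 vs {0.06, 0.14, 0.18, 0.40, 0.22, 0.31} → fail.
TC (methods 1·2): 0.45 vs {0.22, 0.26, 0.18, 0.40, 0.28, 0.32} → pass.
TD (methods 1·2): 0.43 vs {0.17, 0.30, 0.22, 0.31, 0.28, 0.32} → pass.
1 of 4 fail.

1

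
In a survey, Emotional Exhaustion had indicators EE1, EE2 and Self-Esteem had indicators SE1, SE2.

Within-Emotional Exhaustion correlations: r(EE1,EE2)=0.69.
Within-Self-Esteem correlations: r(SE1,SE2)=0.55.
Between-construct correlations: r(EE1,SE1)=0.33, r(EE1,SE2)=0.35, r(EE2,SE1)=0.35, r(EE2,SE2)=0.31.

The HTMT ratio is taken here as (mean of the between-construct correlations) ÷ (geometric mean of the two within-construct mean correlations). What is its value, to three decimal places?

Mean heterotrait r = 1.34/4 = 0.3350.
Mean within-EE = 0.69/1 = 0.6900; mean within-SE = 0.55/1 = 0.5500.
Geometric mean = √(0.6900 × 0.5500) = 0.6160.
HTMT = 0.3350 / 0.6160 = 0.544.

0.544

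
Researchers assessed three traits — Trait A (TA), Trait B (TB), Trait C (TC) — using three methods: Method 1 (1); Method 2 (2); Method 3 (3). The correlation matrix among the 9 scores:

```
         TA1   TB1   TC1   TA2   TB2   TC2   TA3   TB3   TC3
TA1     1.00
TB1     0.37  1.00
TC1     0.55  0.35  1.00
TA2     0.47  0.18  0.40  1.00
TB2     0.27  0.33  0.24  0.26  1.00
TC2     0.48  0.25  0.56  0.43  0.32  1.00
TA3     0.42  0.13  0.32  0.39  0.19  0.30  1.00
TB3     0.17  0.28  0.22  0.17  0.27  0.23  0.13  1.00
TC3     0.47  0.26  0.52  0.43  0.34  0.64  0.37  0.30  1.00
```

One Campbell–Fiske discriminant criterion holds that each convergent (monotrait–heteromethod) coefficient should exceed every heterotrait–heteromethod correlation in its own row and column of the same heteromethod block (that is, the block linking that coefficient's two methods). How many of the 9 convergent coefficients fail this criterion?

4

Each convergent coefficient versus the relevant comparison correlations:
TA (methods 1·2): 0.47 vs {0.27, 0.18, 0.48, 0.40} → fail.
TA (methods 1·3): 0.42 vs {0.17, 0.13, 0.47, 0.32} → fail.
TA (methods 2·3): 0.39 vs {0.17, 0.19, 0.43, 0.30} → fail.
TB (methods 1·2): 0.33 vs {0.18, 0.27, 0.25, 0.24} → pass.
TB (methods 1·3): 0.28 vs {0.13, 0.17, 0.26, 0.22} → pass.
TB (methods 2·3): 0.27 vs {0.19, 0.17, 0.34, 0.23} → fail.
TC (methods 1·2): 0.56 vs {0.40, 0.48, 0.24, 0.25} → pass.
TC (methods 1·3): 0.52 vs {0.32, 0.47, 0.22, 0.26} → pass.
TC (methods 2·3): 0.64 vs {0.30, 0.43, 0.23, 0.34} → pass.
4 of 9 fail.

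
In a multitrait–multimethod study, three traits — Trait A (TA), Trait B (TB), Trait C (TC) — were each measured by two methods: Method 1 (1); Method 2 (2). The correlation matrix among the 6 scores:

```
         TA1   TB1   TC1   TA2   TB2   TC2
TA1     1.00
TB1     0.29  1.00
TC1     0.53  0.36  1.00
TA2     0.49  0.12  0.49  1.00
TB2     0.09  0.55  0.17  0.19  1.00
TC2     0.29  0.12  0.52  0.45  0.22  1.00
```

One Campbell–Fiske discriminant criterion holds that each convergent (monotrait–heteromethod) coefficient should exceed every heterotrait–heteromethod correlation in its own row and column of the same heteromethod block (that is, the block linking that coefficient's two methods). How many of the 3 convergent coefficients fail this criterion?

1

Each convergent coefficient versus the relevant comparison correlations:
TA (methods 1·2): 0.49 vs {0.09, 0.12, 0.29, 0.49} → fail.
TB (methods 1·2): 0.55 vs {0.12, 0.09, 0.12, 0.17} → pass.
TC (methods 1·2): 0.52 vs {0.49, 0.29, 0.17, 0.12} → pass.
1 of 3 fail.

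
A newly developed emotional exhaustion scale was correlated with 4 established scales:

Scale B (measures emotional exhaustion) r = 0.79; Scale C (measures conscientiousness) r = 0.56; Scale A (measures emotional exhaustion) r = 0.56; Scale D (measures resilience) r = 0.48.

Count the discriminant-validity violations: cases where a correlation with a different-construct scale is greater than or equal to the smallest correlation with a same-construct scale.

Convergent (same construct = emotional exhaustion): Scale B, Scale A.
Smallest convergent = 0.56. Discriminant values: 0.56, 0.48; count ≥ 0.56 → 1.

1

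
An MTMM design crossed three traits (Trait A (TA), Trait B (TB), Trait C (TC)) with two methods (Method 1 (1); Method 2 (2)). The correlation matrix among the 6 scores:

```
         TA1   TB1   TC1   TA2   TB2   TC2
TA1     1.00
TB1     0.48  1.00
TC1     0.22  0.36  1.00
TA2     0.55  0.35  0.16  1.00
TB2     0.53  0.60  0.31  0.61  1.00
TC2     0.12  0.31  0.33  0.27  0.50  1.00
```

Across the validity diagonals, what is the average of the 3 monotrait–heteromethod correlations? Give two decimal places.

Convergent values: 0.55, 0.60, 0.33; mean = 1.48/3 = 0.49.

0.49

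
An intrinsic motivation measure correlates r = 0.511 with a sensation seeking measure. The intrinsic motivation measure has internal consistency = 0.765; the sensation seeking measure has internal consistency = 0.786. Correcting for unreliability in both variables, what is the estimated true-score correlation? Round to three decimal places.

r_true = r_obs / √(r_xx · r_yy) = 0.511 / √(0.765 × 0.786) = 0.511 / √0.601290 = 0.511 / 0.7754 ≈ 0.659.

0.659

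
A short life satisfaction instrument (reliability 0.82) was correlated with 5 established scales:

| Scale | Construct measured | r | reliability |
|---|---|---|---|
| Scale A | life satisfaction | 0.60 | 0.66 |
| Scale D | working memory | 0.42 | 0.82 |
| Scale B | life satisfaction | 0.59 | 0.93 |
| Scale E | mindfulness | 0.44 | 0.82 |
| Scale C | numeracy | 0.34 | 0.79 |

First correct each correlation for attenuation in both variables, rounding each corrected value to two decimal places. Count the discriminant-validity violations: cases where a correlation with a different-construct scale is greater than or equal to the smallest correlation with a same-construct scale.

0

Disattenuated r (r / √(r_scale · r_new)):
  Scale A (conv): 0.60 / √(0.66·0.82) = 0.82
  Scale D (disc): 0.42 / √(0.82·0.82) = 0.51
  Scale B (conv): 0.59 / √(0.93·0.82) = 0.68
  Scale E (disc): 0.44 / √(0.82·0.82) = 0.54
  Scale C (disc): 0.34 / √(0.79·0.82) = 0.42
Smallest convergent = 0.68. Discriminant values: 0.51, 0.54, 0.42; count ≥ 0.68 → 0.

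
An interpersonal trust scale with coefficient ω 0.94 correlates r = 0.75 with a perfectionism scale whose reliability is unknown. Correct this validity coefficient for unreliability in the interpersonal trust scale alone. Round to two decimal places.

0.77

Single correction: r_c = r_obs / √r_xx = 0.75 / √0.94 = 0.75 / 0.9695 ≈ 0.77.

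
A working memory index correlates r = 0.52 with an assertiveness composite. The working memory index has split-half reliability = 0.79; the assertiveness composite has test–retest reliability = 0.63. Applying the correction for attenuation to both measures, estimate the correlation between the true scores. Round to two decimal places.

0.74

r_true = r_obs / √(r_xx · r_yy) = 0.52 / √(0.79 × 0.63) = 0.52 / √0.4977 = 0.52 / 0.7055 ≈ 0.74.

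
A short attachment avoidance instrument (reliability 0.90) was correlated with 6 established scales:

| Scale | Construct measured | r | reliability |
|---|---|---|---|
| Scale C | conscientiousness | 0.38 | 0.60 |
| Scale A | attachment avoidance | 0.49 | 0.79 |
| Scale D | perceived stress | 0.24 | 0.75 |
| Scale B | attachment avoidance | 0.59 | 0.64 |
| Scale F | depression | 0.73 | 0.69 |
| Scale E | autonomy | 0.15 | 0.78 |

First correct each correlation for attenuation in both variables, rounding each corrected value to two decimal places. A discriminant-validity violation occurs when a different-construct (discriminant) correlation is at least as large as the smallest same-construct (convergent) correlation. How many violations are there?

1

Disattenuated r (r / √(r_scale · r_new)):
  Scale C (disc): 0.38 / √(0.60·0.90) = 0.52
  Scale A (conv): 0.49 / √(0.79·0.90) = 0.58
  Scale D (disc): 0.24 / √(0.75·0.90) = 0.29
  Scale B (conv): 0.59 / √(0.64·0.90) = 0.78
  Scale F (disc): 0.73 / √(0.69·0.90) = 0.93
  Scale E (disc): 0.15 / √(0.78·0.90) = 0.18
Smallest convergent = 0.58. Discriminant values: 0.52, 0.29, 0.93, 0.18; count ≥ 0.58 → 1.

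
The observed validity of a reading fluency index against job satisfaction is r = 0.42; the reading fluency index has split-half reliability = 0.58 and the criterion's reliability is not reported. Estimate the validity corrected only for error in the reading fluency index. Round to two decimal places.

Single correction: r_c = r_obs / √r_xx = 0.42 / √0.58 = 0.42 / 0.7616 ≈ 0.55.

0.55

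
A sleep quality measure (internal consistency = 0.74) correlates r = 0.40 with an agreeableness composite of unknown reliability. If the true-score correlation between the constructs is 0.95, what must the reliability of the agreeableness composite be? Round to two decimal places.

r_true = r_obs / √(r_xx · r_yy) ⇒ 0.95 = 0.40 / √(0.74 · r_yy).
√(0.74 · r_yy) = 0.40 / 0.95 = 0.4211; 0.74 · r_yy = 0.1773; r_yy = 0.1773 / 0.74 ≈ 0.24.

0.24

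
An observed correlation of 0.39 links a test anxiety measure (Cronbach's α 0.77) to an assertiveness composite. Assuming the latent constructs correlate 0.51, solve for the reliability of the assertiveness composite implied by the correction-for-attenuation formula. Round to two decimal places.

0.76

r_true = r_obs / √(r_xx · r_yy) ⇒ 0.51 = 0.39 / √(0.77 · r_yy).
√(0.77 · r_yy) = 0.39 / 0.51 = 0.7647; 0.77 · r_yy = 0.5848; r_yy = 0.5848 / 0.77 ≈ 0.76.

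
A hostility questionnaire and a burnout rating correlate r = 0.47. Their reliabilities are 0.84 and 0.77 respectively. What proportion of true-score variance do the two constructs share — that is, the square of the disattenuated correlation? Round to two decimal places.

0.34

Disattenuated r = 0.47 / √(0.84 × 0.77) = 0.47 / 0.8042 = 0.5844.
Shared true-score variance = 0.5844² = 0.3415 ≈ 0.34.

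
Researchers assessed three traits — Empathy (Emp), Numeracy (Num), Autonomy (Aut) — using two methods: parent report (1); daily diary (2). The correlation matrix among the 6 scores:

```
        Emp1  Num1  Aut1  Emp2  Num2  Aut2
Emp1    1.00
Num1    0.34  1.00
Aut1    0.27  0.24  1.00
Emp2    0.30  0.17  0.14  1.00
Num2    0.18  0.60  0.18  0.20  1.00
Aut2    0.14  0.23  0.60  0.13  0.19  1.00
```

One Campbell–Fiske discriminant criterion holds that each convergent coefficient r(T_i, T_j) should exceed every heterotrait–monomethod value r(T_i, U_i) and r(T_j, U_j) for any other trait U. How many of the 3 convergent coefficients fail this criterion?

1

Each convergent coefficient versus the relevant comparison correlations:
Emp (methods 1·2): 0.30 vs {0.34, 0.20, 0.27, 0.13} → fail.
Num (methods 1·2): 0.60 vs {0.34, 0.20, 0.24, 0.19} → pass.
Aut (methods 1·2): 0.60 vs {0.27, 0.13, 0.24, 0.19} → pass.
1 of 3 fail.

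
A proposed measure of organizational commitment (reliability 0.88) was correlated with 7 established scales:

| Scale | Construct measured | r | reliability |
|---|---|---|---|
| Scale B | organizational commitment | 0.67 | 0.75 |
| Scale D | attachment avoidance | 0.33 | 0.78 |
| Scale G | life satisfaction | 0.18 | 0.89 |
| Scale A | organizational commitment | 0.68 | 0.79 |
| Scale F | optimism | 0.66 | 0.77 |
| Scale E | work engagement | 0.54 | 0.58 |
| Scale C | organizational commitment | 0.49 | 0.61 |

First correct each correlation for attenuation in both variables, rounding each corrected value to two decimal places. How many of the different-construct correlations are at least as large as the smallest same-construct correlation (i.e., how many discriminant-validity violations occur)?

2

Disattenuated r (r / √(r_scale · r_new)):
  Scale B (conv): 0.67 / √(0.75·0.88) = 0.82
  Scale D (disc): 0.33 / √(0.78·0.88) = 0.40
  Scale G (disc): 0.18 / √(0.89·0.88) = 0.20
  Scale A (conv): 0.68 / √(0.79·0.88) = 0.82
  Scale F (disc): 0.66 / √(0.77·0.88) = 0.80
  Scale E (disc): 0.54 / √(0.58·0.88) = 0.76
  Scale C (conv): 0.49 / √(0.61·0.88) = 0.67
Smallest convergent = 0.67. Discriminant values: 0.40, 0.20, 0.80, 0.76; count ≥ 0.67 → 2.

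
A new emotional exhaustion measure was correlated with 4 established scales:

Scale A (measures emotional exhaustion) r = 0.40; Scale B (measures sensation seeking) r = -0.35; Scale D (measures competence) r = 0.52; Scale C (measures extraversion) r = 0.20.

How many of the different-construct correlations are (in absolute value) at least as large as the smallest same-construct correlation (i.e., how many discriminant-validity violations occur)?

Convergent (same construct = emotional exhaustion): Scale A.
Smallest convergent = 0.40. Discriminant |r|: 0.35, 0.52, 0.20; count ≥ 0.40 → 1.

1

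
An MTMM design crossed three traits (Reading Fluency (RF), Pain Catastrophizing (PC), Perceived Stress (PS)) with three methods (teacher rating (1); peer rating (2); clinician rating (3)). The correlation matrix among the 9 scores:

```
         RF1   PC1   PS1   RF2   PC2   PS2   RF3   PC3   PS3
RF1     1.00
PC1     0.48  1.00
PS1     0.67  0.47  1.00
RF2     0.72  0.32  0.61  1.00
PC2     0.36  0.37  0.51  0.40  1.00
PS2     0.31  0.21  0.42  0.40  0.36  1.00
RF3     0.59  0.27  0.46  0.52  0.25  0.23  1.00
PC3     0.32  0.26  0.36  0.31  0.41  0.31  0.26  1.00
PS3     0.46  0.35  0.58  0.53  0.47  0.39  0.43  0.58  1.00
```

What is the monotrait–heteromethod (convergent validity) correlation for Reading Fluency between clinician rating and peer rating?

Same trait (RF), different methods: r(RF3, RF2) = 0.52.

0.52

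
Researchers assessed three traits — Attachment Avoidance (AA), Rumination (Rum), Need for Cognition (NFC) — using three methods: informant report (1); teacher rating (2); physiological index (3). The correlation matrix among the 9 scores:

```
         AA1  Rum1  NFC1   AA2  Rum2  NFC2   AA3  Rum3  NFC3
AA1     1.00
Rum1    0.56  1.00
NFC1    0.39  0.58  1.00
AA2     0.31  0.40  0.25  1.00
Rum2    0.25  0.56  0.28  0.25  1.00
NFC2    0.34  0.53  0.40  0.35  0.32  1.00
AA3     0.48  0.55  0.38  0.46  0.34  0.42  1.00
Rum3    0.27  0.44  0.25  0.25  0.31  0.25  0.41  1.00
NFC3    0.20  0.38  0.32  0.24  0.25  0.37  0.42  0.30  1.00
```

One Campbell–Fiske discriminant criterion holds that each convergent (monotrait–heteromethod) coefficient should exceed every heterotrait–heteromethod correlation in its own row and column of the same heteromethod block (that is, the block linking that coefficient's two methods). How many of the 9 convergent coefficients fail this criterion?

Each convergent coefficient versus the relevant comparison correlations:
AA (methods 1·2): 0.31 vs {0.25, 0.40, 0.34, 0.25} → fail.
AA (methods 1·3): 0.48 vs {0.27, 0.55, 0.20, 0.38} → fail.
AA (methods 2·3): 0.46 vs {0.25, 0.34, 0.24, 0.42} → pass.
Rum (methods 1·2): 0.56 vs {0.40, 0.25, 0.53, 0.28} → pass.
Rum (methods 1·3): 0.44 vs {0.55, 0.27, 0.38, 0.25} → fail.
Rum (methods 2·3): 0.31 vs {0.34, 0.25, 0.25, 0.25} → fail.
NFC (methods 1·2): 0.40 vs {0.25, 0.34, 0.28, 0.53} → fail.
NFC (methods 1·3): 0.32 vs {0.38, 0.20, 0.25, 0.38} → fail.
NFC (methods 2·3): 0.37 vs {0.42, 0.24, 0.25, 0.25} → fail.
7 of 9 fail.

7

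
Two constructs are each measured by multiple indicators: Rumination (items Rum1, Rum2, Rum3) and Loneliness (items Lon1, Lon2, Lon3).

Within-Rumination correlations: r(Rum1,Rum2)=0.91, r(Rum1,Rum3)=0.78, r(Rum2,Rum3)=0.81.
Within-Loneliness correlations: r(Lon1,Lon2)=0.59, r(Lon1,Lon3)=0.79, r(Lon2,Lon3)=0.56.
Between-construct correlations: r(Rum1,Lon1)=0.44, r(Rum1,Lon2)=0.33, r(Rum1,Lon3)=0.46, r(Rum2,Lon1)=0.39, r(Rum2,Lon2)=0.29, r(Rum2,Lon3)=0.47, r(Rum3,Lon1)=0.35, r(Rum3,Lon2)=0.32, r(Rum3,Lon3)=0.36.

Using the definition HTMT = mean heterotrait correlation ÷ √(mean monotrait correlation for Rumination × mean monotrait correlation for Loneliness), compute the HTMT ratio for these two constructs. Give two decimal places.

Between-construct mean = 3.41/9 = 0.3789.
Mean within-Rum = 2.50/3 = 0.8333; mean within-Lon = 1.94/3 = 0.6467.
Geometric mean = √(0.8333 × 0.6467) = 0.7341.
HTMT = 0.3789 / 0.7341 = 0.52.

0.52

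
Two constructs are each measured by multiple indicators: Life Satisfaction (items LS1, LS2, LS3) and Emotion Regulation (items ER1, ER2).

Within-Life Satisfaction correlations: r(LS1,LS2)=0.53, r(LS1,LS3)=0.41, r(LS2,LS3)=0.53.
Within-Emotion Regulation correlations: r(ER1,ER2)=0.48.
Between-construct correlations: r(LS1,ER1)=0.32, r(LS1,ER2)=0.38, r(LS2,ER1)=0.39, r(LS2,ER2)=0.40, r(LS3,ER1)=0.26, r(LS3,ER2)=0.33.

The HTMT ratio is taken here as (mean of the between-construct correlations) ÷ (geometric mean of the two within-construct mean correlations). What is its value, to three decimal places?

Between-construct mean = 2.08/6 = 0.3467.
Mean within-LS = 1.47/3 = 0.4900; mean within-ER = 0.48/1 = 0.4800.
Geometric mean = √(0.4900 × 0.4800) = 0.4850.
HTMT = 0.3467 / 0.4850 = 0.715.

0.715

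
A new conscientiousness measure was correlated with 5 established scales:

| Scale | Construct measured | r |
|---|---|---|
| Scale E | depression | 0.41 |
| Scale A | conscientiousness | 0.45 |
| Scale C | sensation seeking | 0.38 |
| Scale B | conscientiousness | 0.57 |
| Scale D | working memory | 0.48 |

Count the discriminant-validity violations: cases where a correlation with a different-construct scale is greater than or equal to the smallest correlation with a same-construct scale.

Convergent (same construct = conscientiousness): Scale A, Scale B.
Smallest convergent = 0.45. Discriminant values: 0.41, 0.38, 0.48; count ≥ 0.45 → 1.

1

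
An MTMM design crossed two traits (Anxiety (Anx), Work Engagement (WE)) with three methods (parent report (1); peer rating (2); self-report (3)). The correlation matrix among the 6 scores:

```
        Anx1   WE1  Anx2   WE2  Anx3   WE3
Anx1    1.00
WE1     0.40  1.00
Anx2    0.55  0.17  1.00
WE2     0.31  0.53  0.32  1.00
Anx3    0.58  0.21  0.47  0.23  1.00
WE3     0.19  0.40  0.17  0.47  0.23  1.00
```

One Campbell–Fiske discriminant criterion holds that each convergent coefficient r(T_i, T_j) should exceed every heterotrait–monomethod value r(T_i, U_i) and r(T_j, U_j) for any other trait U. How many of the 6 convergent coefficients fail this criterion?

1

Each convergent coefficient versus the relevant comparison correlations:
Anx (methods 1·2): 0.55 vs {0.40, 0.32} → pass.
Anx (methods 1·3): 0.58 vs {0.40, 0.23} → pass.
Anx (methods 2·3): 0.47 vs {0.32, 0.23} → pass.
WE (methods 1·2): 0.53 vs {0.40, 0.32} → pass.
WE (methods 1·3): 0.40 vs {0.40, 0.23} → fail.
WE (methods 2·3): 0.47 vs {0.32, 0.23} → pass.
1 of 6 fail.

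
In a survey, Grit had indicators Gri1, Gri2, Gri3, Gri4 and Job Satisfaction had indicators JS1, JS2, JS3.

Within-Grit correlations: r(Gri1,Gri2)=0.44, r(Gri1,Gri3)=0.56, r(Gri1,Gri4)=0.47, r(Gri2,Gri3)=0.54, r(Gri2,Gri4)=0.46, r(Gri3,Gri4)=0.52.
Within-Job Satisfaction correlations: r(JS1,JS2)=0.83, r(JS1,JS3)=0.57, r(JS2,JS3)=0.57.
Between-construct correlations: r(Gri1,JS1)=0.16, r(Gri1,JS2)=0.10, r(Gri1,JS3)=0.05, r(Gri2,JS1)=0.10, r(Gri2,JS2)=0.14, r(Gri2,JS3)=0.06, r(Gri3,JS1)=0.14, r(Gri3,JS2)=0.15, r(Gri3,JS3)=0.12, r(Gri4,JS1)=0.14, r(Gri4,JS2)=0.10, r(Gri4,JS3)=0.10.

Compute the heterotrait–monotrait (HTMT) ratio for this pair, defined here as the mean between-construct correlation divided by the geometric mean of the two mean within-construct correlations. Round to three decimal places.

0.198

Mean heterotrait r = 1.36/12 = 0.1133.
Mean within-Gri = 2.99/6 = 0.4983; mean within-JS = 1.97/3 = 0.6567.
Geometric mean = √(0.4983 × 0.6567) = 0.5720.
HTMT = 0.1133 / 0.5720 = 0.198.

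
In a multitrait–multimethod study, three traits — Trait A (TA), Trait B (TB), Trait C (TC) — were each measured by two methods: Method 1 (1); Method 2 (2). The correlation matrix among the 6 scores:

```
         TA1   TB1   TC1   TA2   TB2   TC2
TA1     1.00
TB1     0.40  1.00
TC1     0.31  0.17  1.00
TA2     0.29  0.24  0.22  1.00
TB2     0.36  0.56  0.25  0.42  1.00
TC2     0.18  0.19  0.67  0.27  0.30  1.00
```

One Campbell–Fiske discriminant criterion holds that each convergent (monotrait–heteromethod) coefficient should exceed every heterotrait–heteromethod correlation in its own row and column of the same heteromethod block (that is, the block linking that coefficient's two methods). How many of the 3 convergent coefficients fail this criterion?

Convergent coefficients and their comparison sets:
TA (methods 1·2): 0.29 vs {0.36, 0.24, 0.18, 0.22} → fail.
TB (methods 1·2): 0.56 vs {0.24, 0.36, 0.19, 0.25} → pass.
TC (methods 1·2): 0.67 vs {0.22, 0.18, 0.25, 0.19} → pass.
1 of 3 fail.

1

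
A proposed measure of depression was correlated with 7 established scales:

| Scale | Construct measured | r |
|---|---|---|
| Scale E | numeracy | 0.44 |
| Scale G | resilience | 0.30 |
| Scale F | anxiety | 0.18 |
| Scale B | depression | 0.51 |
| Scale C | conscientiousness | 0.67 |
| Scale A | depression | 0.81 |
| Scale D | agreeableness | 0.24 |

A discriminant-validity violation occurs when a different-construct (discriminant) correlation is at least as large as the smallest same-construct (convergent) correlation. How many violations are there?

Convergent (same construct = depression): Scale B, Scale A.
Smallest convergent = 0.51. Discriminant values: 0.44, 0.30, 0.18, 0.67, 0.24; count ≥ 0.51 → 1.

1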